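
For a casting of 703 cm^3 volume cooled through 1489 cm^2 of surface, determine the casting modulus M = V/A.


Formula: Casting Modulus M = V / A
M = 703 cm^3 / 1489 cm^2 = 0.4721 cm

Final answer: 0.4721 cm


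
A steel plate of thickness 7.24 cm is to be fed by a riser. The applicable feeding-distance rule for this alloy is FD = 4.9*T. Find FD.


Formula: FD = 4.9 * T  (riser feeding-distance rule)
FD = 4.9 * 7.24 cm = 35.4760 cm

35.4760 cm


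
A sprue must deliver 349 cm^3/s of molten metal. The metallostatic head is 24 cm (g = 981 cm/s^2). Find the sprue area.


Formula: v = sqrt(2*g*h), A = Q/v
Velocity: v = sqrt(2 * 981 * 24) = sqrt(47088) = 216.9977 cm/s
Sprue area: A = Q / v = 349 / 216.9977 = 1.6083 cm^2

Answer: 1.6083 cm^2


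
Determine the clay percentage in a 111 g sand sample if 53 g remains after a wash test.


Formula: Clay% = (W_total - W_washed) / W_total * 100
Clay mass = 111 - 53 = 58 g
Clay% = 58 / 111 * 100 = 52.2523%

Answer: 52.2523%


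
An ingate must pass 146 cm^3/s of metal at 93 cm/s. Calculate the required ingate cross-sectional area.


Formula: A_ingate = Q / v  (continuity equation)
A = 146 cm^3/s / 93 cm/s = 1.5699 cm^2

1.5699 cm^2


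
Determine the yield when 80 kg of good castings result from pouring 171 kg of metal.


Formula: Casting Yield = (W_good / W_total) * 100
Yield = (80 kg / 171 kg) * 100 = 46.7836%

Final answer: 46.7836%


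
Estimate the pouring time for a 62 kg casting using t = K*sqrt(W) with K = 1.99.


Formula: t = K * sqrt(W)
sqrt(W) = sqrt(62) = 7.87401
t = 1.99 * 7.87401 = 15.6693 s

Answer: 15.6693 s


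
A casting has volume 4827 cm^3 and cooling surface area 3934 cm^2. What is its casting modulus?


Formula: Casting Modulus M = V / A
M = 4827 cm^3 / 3934 cm^2 = 1.2270 cm

1.2270 cm


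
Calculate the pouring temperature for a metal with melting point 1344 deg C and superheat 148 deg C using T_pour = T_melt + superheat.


Formula: T_pour = T_melt + Superheat
T_pour = 1344 + 148 = 1492 deg C

Answer: 1492 deg C


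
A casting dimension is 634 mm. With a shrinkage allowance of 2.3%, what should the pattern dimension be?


Formula: L_pattern = L_casting * (1 + shrinkage_rate/100)
Shrinkage factor = 1 + 2.3/100 = 1.023
L_pattern = 634 mm * 1.023 = 648.5820 mm


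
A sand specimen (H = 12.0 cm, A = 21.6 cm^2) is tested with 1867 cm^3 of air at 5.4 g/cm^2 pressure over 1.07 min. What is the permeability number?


Formula: Permeability Number P = (V * H) / (p * A * t)
Numerator: V * H = 1867 * 12.0 = 22404.0
Denominator: p * A * t = 5.4 * 21.6 * 1.07 = 124.8048
P = 22404.0 / 124.8048 = 179.5123

179.5123


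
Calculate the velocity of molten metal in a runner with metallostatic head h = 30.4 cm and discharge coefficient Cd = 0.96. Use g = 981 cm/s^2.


Formula: v = Cd * sqrt(2 * g * h)  (Torricelli with discharge coefficient)
2*g*h = 2 * 981 * 30.4 = 59644.8 cm^2/s^2
sqrt(59644.8) = 244.22285 cm/s
v = 0.96 * 244.22285 = 234.4539 cm/s

Answer: 234.4539 cm/s


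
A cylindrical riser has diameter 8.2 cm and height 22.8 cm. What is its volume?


Formula: V = pi * (D/2)^2 * H  (cylinder volume)
Radius = D/2 = 8.2/2 = 4.1 cm
V = pi * 4.1^2 * 22.8 = 1204.0719 cm^3


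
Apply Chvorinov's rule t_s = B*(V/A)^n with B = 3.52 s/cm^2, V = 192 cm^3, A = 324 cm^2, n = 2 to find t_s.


Formula: t_s = B * (V/A)^n  (Chvorinov's rule, n=2)
Modulus M = V/A = 192/324 = 0.592593 cm
M^2 = 0.592593^2 = 0.351166 cm^2
t_s = 3.52 * 0.351166 = 1.2361 s

Final answer: 1.2361 s


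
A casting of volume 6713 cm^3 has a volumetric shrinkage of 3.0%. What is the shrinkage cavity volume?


Formula: V_shrink = V_casting * shrinkage_pct / 100
V_shrink = 6713 cm^3 * 3.0 / 100 = 201.3900 cm^3


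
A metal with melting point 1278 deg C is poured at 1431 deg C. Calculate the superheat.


Formula: Superheat = T_pour - T_melt
Superheat = 1431 - 1278 = 153 deg C

Answer: 153 deg C


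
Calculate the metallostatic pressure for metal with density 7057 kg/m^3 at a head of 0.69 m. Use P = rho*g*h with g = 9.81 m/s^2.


Formula: P = rho * g * h
rho * g = 7057 * 9.81 = 69229.17 N/m^3
P = 69229.17 * 0.69 = 47768.1273 Pa

47768.1273 Pa


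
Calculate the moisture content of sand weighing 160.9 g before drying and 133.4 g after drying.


Formula: MC = (W_wet - W_dry) / W_wet * 100
Water mass = 160.9 - 133.4 = 27.5 g
MC = 27.5 / 160.9 * 100 = 17.0914%

Answer: 17.0914%


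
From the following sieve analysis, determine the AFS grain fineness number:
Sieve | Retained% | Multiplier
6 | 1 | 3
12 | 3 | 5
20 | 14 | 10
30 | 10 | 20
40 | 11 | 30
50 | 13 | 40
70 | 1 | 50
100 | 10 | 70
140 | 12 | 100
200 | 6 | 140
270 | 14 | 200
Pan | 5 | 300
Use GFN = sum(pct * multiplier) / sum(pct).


Formula: GFN = sum(pct * multiplier) / sum(pct)
sum(pct * multiplier) = 8298
sum(pct) = 100
GFN = 8298 / 100 = 82.98

82.98


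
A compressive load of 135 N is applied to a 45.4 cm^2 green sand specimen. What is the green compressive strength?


Formula: Compressive Strength = Force / Area
Strength = 135 N / 45.4 cm^2 = 2.9736 N/cm^2

2.9736 N/cm^2


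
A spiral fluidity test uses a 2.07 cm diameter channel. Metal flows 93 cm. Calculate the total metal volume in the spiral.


Formula: V = pi * (d/2)^2 * L  (cylinder volume)
Radius = 2.07/2 = 1.035 cm
V = pi * 1.035^2 * 93 = 312.9778 cm^3

Answer: 312.9778 cm^3


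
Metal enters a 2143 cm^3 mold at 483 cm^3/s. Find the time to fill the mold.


Formula: t_fill = V_mold / Q_flow
t = 2143 cm^3 / 483 cm^3/s = 4.4369 s

Answer: 4.4369 s


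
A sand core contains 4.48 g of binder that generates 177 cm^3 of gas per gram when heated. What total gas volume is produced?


Formula: V_gas = W_binder * gas_evolution_rate
V = 4.48 g * 177 cm^3/g = 792.9600 cm^3

Answer: 792.9600 cm^3


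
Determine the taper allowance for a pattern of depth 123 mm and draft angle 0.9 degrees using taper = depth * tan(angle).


Formula: taper = depth * tan(draft_angle)
tan(0.9 deg) = 0.0157093
taper = 123 mm * 0.0157093 = 1.9322 mm


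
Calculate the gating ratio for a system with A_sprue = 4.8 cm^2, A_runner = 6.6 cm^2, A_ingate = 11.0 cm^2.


Sprue:Runner:Ingate = 1 : 6.6/4.8 : 11.0/4.8 = 1:1.38:2.29

Answer: 1:1.38:2.29


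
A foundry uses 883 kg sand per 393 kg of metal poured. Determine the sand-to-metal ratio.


Formula: Sand-to-Metal Ratio = W_sand / W_metal
Ratio = 883 kg / 393 kg = 2.2468


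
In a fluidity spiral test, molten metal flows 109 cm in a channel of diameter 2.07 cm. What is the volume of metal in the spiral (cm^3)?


Formula: V = pi * (d/2)^2 * L  (cylinder volume)
Radius = 2.07/2 = 1.035 cm
V = pi * 1.035^2 * 109 = 366.8234 cm^3

Final answer: 366.8234 cm^3


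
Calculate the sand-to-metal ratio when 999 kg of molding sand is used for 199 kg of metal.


Formula: Sand-to-Metal Ratio = W_sand / W_metal
Ratio = 999 kg / 199 kg = 5.0201


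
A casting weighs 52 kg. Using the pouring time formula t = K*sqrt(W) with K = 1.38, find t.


Formula: t = K * sqrt(W)
sqrt(W) = sqrt(52) = 7.21110
t = 1.38 * 7.21110 = 9.9513 s


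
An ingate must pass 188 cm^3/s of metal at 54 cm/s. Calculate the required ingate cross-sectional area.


Formula: A_ingate = Q / v  (continuity equation)
A = 188 cm^3/s / 54 cm/s = 3.4815 cm^2

Answer: 3.4815 cm^2


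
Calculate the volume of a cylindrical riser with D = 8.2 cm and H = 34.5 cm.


Formula: V = pi * (D/2)^2 * H  (cylinder volume)
Radius = D/2 = 8.2/2 = 4.1 cm
V = pi * 4.1^2 * 34.5 = 1821.9510 cm^3

Answer: 1821.9510 cm^3


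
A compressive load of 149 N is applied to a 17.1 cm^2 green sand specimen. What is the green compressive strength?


Formula: Compressive Strength = Force / Area
Strength = 149 N / 17.1 cm^2 = 8.7135 N/cm^2

Final answer: 8.7135 N/cm^2


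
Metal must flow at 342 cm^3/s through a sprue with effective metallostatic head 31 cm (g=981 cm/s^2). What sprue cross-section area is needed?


Formula: v = sqrt(2*g*h), A = Q/v
Velocity: v = sqrt(2 * 981 * 31) = sqrt(60822) = 246.6212 cm/s
Sprue area: A = Q / v = 342 / 246.6212 = 1.3867 cm^2

Answer: 1.3867 cm^2


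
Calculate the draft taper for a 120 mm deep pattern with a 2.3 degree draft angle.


Formula: taper = depth * tan(draft_angle)
tan(2.3 deg) = 0.0401641
taper = 120 mm * 0.0401641 = 4.8197 mm

4.8197 mm


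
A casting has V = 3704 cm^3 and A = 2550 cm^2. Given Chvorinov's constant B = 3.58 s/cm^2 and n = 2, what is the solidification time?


Formula: t_s = B * (V/A)^n  (Chvorinov's rule, n=2)
Modulus M = V/A = 3704/2550 = 1.452549 cm
M^2 = 1.452549^2 = 2.109899 cm^2
t_s = 3.58 * 2.109899 = 7.5534 s


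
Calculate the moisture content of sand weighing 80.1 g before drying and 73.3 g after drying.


Formula: MC = (W_wet - W_dry) / W_wet * 100
Water mass = 80.1 - 73.3 = 6.8 g
MC = 6.8 / 80.1 * 100 = 8.4894%

Answer: 8.4894%


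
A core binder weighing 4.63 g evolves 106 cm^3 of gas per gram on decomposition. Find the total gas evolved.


Formula: V_gas = W_binder * gas_evolution_rate
V = 4.63 g * 106 cm^3/g = 490.7800 cm^3

490.7800 cm^3


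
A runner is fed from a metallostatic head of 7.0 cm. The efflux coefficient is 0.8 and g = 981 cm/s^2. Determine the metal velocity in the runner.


Formula: v = Cd * sqrt(2 * g * h)  (Torricelli with discharge coefficient)
2*g*h = 2 * 981 * 7.0 = 13734.0 cm^2/s^2
sqrt(13734.0) = 117.19215 cm/s
v = 0.8 * 117.19215 = 93.7537 cm/s

93.7537 cm/s


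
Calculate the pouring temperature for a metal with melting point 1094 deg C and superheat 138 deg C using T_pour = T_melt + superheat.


Formula: T_pour = T_melt + Superheat
T_pour = 1094 + 138 = 1232 deg C

1232 deg C


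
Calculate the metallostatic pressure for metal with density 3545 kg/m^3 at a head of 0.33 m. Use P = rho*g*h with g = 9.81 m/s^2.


Formula: P = rho * g * h
rho * g = 3545 * 9.81 = 34776.45 N/m^3
P = 34776.45 * 0.33 = 11476.2285 Pa

Final answer: 11476.2285 Pa


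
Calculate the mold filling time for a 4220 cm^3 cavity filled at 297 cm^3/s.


Formula: t_fill = V_mold / Q_flow
t = 4220 cm^3 / 297 cm^3/s = 14.2088 s


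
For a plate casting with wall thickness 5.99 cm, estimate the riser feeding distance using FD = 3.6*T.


Formula: FD = 3.6 * T  (riser feeding-distance rule)
FD = 3.6 * 5.99 cm = 21.5640 cm

21.5640 cm


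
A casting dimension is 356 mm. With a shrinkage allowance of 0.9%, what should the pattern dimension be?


Formula: L_pattern = L_casting * (1 + shrinkage_rate/100)
Shrinkage factor = 1 + 0.9/100 = 1.009
L_pattern = 356 mm * 1.009 = 359.2040 mm


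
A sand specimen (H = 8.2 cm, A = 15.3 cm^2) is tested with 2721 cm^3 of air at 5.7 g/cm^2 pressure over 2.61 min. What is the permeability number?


Formula: Permeability Number P = (V * H) / (p * A * t)
Numerator: V * H = 2721 * 8.2 = 22312.2
Denominator: p * A * t = 5.7 * 15.3 * 2.61 = 227.6181
P = 22312.2 / 227.6181 = 98.0247

Answer: 98.0247


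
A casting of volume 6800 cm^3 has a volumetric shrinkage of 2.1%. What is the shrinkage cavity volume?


Formula: V_shrink = V_casting * shrinkage_pct / 100
V_shrink = 6800 cm^3 * 2.1 / 100 = 142.8000 cm^3

142.8000 cm^3


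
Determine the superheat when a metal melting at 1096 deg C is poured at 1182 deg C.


Formula: Superheat = T_pour - T_melt
Superheat = 1182 - 1096 = 86 deg C

86 deg C


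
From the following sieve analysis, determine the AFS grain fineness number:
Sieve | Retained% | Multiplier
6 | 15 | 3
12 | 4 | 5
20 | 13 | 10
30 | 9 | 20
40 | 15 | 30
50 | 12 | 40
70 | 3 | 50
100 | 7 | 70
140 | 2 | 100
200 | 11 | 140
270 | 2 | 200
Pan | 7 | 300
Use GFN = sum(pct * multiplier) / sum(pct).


Formula: GFN = sum(pct * multiplier) / sum(pct)
sum(pct * multiplier) = 6185
sum(pct) = 100
GFN = 6185 / 100 = 61.85

Answer: 61.85


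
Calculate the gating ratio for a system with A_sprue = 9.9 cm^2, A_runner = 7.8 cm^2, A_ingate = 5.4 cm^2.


Sprue:Runner:Ingate = 1 : 7.8/9.9 : 5.4/9.9 = 1:0.79:0.55

1:0.79:0.55


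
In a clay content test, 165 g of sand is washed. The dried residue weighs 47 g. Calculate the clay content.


Formula: Clay% = (W_total - W_washed) / W_total * 100
Clay mass = 165 - 47 = 118 g
Clay% = 118 / 165 * 100 = 71.5152%

71.5152%


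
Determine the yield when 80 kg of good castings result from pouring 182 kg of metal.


Formula: Casting Yield = (W_good / W_total) * 100
Yield = (80 kg / 182 kg) * 100 = 43.9560%

Final answer: 43.9560%


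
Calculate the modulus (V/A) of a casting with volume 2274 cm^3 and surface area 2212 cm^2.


Formula: Casting Modulus M = V / A
M = 2274 cm^3 / 2212 cm^2 = 1.0280 cm

Answer: 1.0280 cm


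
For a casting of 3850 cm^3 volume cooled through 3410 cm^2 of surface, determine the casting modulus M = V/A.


Formula: Casting Modulus M = V / A
M = 3850 cm^3 / 3410 cm^2 = 1.1290 cm

Answer: 1.1290 cm


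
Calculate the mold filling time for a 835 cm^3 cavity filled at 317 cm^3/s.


Formula: t_fill = V_mold / Q_flow
t = 835 cm^3 / 317 cm^3/s = 2.6341 s

Final answer: 2.6341 s


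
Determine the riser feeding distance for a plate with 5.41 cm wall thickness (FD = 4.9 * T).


Formula: FD = 4.9 * T  (riser feeding-distance rule)
FD = 4.9 * 5.41 cm = 26.5090 cm

Answer: 26.5090 cm


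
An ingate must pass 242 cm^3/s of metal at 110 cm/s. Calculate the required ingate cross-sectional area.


Formula: A_ingate = Q / v  (continuity equation)
A = 242 cm^3/s / 110 cm/s = 2.2000 cm^2

Final answer: 2.2000 cm^2


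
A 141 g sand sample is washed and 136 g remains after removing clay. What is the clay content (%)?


Formula: Clay% = (W_total - W_washed) / W_total * 100
Clay mass = 141 - 136 = 5 g
Clay% = 5 / 141 * 100 = 3.5461%

3.5461%


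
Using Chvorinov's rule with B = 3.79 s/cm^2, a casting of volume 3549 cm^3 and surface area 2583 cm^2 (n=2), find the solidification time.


Formula: t_s = B * (V/A)^n  (Chvorinov's rule, n=2)
Modulus M = V/A = 3549/2583 = 1.373984 cm
M^2 = 1.373984^2 = 1.887832 cm^2
t_s = 3.79 * 1.887832 = 7.1549 s

Final answer: 7.1549 s


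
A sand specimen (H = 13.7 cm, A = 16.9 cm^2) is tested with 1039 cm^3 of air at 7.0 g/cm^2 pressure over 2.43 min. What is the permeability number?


Formula: Permeability Number P = (V * H) / (p * A * t)
Numerator: V * H = 1039 * 13.7 = 14234.3
Denominator: p * A * t = 7.0 * 16.9 * 2.43 = 287.469
P = 14234.3 / 287.469 = 49.5159

Answer: 49.5159


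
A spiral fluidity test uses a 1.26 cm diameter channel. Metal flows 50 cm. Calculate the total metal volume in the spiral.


Formula: V = pi * (d/2)^2 * L  (cylinder volume)
Radius = 1.26/2 = 0.63 cm
V = pi * 0.63^2 * 50 = 62.3449 cm^3

Answer: 62.3449 cm^3


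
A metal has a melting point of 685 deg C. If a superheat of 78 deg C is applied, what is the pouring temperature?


Formula: T_pour = T_melt + Superheat
T_pour = 685 + 78 = 763 deg C

Answer: 763 deg C


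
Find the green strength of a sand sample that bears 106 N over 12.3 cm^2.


Formula: Compressive Strength = Force / Area
Strength = 106 N / 12.3 cm^2 = 8.6179 N/cm^2

Final answer: 8.6179 N/cm^2


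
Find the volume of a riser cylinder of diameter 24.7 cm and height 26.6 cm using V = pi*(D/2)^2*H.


Formula: V = pi * (D/2)^2 * H  (cylinder volume)
Radius = D/2 = 24.7/2 = 12.35 cm
V = pi * 12.35^2 * 26.6 = 12745.7508 cm^3

12745.7508 cm^3


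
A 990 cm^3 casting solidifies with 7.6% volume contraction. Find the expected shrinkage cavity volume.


Formula: V_shrink = V_casting * shrinkage_pct / 100
V_shrink = 990 cm^3 * 7.6 / 100 = 75.2400 cm^3

Answer: 75.2400 cm^3


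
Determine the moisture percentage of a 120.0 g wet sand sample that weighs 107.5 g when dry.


Formula: MC = (W_wet - W_dry) / W_wet * 100
Water mass = 120.0 - 107.5 = 12.5 g
MC = 12.5 / 120.0 * 100 = 10.4167%


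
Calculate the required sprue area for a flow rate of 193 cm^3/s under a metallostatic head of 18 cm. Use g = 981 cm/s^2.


Formula: v = sqrt(2*g*h), A = Q/v
Velocity: v = sqrt(2 * 981 * 18) = sqrt(35316) = 187.9255 cm/s
Sprue area: A = Q / v = 193 / 187.9255 = 1.0270 cm^2

Final answer: 1.0270 cm^2


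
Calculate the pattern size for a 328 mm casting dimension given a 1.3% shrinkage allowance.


Formula: L_pattern = L_casting * (1 + shrinkage_rate/100)
Shrinkage factor = 1 + 1.3/100 = 1.013
L_pattern = 328 mm * 1.013 = 332.2640 mm

332.2640 mm


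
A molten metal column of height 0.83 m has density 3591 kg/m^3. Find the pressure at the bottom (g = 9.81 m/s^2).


Formula: P = rho * g * h
rho * g = 3591 * 9.81 = 35227.71 N/m^3
P = 35227.71 * 0.83 = 29238.9993 Pa


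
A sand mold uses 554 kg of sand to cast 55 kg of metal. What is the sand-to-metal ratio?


Formula: Sand-to-Metal Ratio = W_sand / W_metal
Ratio = 554 kg / 55 kg = 10.0727

10.0727


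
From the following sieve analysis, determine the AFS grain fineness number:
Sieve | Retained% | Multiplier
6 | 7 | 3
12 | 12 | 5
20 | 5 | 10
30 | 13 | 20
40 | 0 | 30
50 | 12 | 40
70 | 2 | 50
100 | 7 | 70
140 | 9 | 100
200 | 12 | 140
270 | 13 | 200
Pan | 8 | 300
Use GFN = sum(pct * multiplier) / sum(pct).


Formula: GFN = sum(pct * multiplier) / sum(pct)
sum(pct * multiplier) = 9041
sum(pct) = 100
GFN = 9041 / 100 = 90.41

90.41


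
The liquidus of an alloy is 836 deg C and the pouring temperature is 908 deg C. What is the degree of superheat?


Formula: Superheat = T_pour - T_melt
Superheat = 908 - 836 = 72 deg C

72 deg C


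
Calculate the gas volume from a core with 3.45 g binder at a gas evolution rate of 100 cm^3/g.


Formula: V_gas = W_binder * gas_evolution_rate
V = 3.45 g * 100 cm^3/g = 345.0000 cm^3

Answer: 345.0000 cm^3


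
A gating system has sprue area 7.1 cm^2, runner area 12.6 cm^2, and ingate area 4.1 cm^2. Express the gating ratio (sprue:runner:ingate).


Sprue:Runner:Ingate = 1 : 12.6/7.1 : 4.1/7.1 = 1:1.77:0.58

Answer: 1:1.77:0.58


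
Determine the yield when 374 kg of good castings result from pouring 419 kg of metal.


Formula: Casting Yield = (W_good / W_total) * 100
Yield = (374 kg / 419 kg) * 100 = 89.2601%

89.2601%


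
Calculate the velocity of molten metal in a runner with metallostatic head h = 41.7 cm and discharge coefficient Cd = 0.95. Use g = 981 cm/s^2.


Formula: v = Cd * sqrt(2 * g * h)  (Torricelli with discharge coefficient)
2*g*h = 2 * 981 * 41.7 = 81815.4 cm^2/s^2
sqrt(81815.4) = 286.03391 cm/s
v = 0.95 * 286.03391 = 271.7322 cm/s

Final answer: 271.7322 cm/s


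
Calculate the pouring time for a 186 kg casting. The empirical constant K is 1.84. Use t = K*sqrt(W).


Formula: t = K * sqrt(W)
sqrt(W) = sqrt(186) = 13.63818
t = 1.84 * 13.63818 = 25.0943 s


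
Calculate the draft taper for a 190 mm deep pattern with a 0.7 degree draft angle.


Formula: taper = depth * tan(draft_angle)
tan(0.7 deg) = 0.0122179
taper = 190 mm * 0.0122179 = 2.3214 mm

Final answer: 2.3214 mm


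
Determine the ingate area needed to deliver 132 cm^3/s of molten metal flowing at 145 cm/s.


Formula: A_ingate = Q / v  (continuity equation)
A = 132 cm^3/s / 145 cm/s = 0.9103 cm^2


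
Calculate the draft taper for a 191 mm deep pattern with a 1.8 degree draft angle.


Formula: taper = depth * tan(draft_angle)
tan(1.8 deg) = 0.0314263
taper = 191 mm * 0.0314263 = 6.0024 mm


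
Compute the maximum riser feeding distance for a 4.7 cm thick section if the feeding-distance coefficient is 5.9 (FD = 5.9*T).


Formula: FD = 5.9 * T  (riser feeding-distance rule)
FD = 5.9 * 4.7 cm = 27.7300 cm

Answer: 27.7300 cm


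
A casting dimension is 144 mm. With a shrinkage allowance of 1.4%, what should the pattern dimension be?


Formula: L_pattern = L_casting * (1 + shrinkage_rate/100)
Shrinkage factor = 1 + 1.4/100 = 1.014
L_pattern = 144 mm * 1.014 = 146.0160 mm

146.0160 mm


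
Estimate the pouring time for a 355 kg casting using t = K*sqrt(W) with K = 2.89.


Formula: t = K * sqrt(W)
sqrt(W) = sqrt(355) = 18.84144
t = 2.89 * 18.84144 = 54.4518 s

Final answer: 54.4518 s


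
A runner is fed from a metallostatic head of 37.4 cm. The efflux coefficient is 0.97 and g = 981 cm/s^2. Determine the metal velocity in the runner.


Formula: v = Cd * sqrt(2 * g * h)  (Torricelli with discharge coefficient)
2*g*h = 2 * 981 * 37.4 = 73378.8 cm^2/s^2
sqrt(73378.8) = 270.88522 cm/s
v = 0.97 * 270.88522 = 262.7587 cm/s

262.7587 cm/s


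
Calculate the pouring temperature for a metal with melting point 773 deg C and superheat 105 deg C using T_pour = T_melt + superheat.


Formula: T_pour = T_melt + Superheat
T_pour = 773 + 105 = 878 deg C

878 deg C


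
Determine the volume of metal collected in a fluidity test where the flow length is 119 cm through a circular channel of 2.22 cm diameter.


Formula: V = pi * (d/2)^2 * L  (cylinder volume)
Radius = 2.22/2 = 1.11 cm
V = pi * 1.11^2 * 119 = 460.6200 cm^3


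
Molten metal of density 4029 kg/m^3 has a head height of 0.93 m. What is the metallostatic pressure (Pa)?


Formula: P = rho * g * h
rho * g = 4029 * 9.81 = 39524.49 N/m^3
P = 39524.49 * 0.93 = 36757.7757 Pa

Answer: 36757.7757 Pa


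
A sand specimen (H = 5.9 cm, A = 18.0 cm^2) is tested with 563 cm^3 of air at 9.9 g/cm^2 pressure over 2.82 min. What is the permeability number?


Formula: Permeability Number P = (V * H) / (p * A * t)
Numerator: V * H = 563 * 5.9 = 3321.7
Denominator: p * A * t = 9.9 * 18.0 * 2.82 = 502.524
P = 3321.7 / 502.524 = 6.6100


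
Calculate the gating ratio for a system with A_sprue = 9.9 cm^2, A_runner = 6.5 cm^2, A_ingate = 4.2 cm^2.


Sprue:Runner:Ingate = 1 : 6.5/9.9 : 4.2/9.9 = 1:0.66:0.42

1:0.66:0.42


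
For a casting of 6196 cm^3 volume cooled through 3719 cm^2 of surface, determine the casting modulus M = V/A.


Formula: Casting Modulus M = V / A
M = 6196 cm^3 / 3719 cm^2 = 1.6660 cm

1.6660 cm


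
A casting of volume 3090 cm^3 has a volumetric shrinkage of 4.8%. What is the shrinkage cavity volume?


Formula: V_shrink = V_casting * shrinkage_pct / 100
V_shrink = 3090 cm^3 * 4.8 / 100 = 148.3200 cm^3

Final answer: 148.3200 cm^3


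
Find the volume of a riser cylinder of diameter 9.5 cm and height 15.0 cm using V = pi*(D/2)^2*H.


Formula: V = pi * (D/2)^2 * H  (cylinder volume)
Radius = D/2 = 9.5/2 = 4.75 cm
V = pi * 4.75^2 * 15.0 = 1063.2328 cm^3

1063.2328 cm^3


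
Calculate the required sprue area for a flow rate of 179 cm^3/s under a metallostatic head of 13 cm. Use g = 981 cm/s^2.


Formula: v = sqrt(2*g*h), A = Q/v
Velocity: v = sqrt(2 * 981 * 13) = sqrt(25506) = 159.7060 cm/s
Sprue area: A = Q / v = 179 / 159.7060 = 1.1208 cm^2


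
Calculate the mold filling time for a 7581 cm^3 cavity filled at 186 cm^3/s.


Formula: t_fill = V_mold / Q_flow
t = 7581 cm^3 / 186 cm^3/s = 40.7581 s

Final answer: 40.7581 s


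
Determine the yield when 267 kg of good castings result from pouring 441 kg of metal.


Formula: Casting Yield = (W_good / W_total) * 100
Yield = (267 kg / 441 kg) * 100 = 60.5442%

Final answer: 60.5442%


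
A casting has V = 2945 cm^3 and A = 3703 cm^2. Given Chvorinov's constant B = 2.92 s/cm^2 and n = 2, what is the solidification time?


Formula: t_s = B * (V/A)^n  (Chvorinov's rule, n=2)
Modulus M = V/A = 2945/3703 = 0.795301 cm
M^2 = 0.795301^2 = 0.632504 cm^2
t_s = 2.92 * 0.632504 = 1.8469 s

Answer: 1.8469 s


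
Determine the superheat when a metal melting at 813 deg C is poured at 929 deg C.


Formula: Superheat = T_pour - T_melt
Superheat = 929 - 813 = 116 deg C


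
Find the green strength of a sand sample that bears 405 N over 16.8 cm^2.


Formula: Compressive Strength = Force / Area
Strength = 405 N / 16.8 cm^2 = 24.1071 N/cm^2

24.1071 N/cm^2


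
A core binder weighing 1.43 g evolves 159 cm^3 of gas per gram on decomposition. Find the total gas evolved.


Formula: V_gas = W_binder * gas_evolution_rate
V = 1.43 g * 159 cm^3/g = 227.3700 cm^3

227.3700 cm^3


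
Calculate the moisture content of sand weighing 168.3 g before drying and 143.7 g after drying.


Formula: MC = (W_wet - W_dry) / W_wet * 100
Water mass = 168.3 - 143.7 = 24.6 g
MC = 24.6 / 168.3 * 100 = 14.6168%

Answer: 14.6168%


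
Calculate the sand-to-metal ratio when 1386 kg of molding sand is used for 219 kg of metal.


Formula: Sand-to-Metal Ratio = W_sand / W_metal
Ratio = 1386 kg / 219 kg = 6.3288


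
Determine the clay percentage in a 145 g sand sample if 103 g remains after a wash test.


Formula: Clay% = (W_total - W_washed) / W_total * 100
Clay mass = 145 - 103 = 42 g
Clay% = 42 / 145 * 100 = 28.9655%

Final answer: 28.9655%


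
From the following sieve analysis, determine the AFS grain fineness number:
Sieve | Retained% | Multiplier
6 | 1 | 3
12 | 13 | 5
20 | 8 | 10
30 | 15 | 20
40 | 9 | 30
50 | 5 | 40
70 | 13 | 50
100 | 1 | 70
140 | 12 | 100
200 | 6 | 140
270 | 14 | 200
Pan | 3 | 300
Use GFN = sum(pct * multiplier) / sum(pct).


Formula: GFN = sum(pct * multiplier) / sum(pct)
sum(pct * multiplier) = 7378
sum(pct) = 100
GFN = 7378 / 100 = 73.78


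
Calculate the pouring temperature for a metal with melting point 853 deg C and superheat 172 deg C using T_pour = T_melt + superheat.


Formula: T_pour = T_melt + Superheat
T_pour = 853 + 172 = 1025 deg C

Final answer: 1025 deg C


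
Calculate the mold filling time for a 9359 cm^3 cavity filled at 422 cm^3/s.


Formula: t_fill = V_mold / Q_flow
t = 9359 cm^3 / 422 cm^3/s = 22.1777 s

Answer: 22.1777 s


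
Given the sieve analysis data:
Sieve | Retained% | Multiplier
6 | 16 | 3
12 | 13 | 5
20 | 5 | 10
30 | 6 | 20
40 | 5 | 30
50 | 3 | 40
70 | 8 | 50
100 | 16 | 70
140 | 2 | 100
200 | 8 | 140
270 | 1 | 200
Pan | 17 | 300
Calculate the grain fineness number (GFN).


Formula: GFN = sum(pct * multiplier) / sum(pct)
sum(pct * multiplier) = 8693
sum(pct) = 100
GFN = 8693 / 100 = 86.93

86.93


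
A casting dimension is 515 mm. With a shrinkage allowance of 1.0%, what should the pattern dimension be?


Formula: L_pattern = L_casting * (1 + shrinkage_rate/100)
Shrinkage factor = 1 + 1.0/100 = 1.01
L_pattern = 515 mm * 1.01 = 520.1500 mm

520.1500 mm


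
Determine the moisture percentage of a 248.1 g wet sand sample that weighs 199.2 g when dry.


Formula: MC = (W_wet - W_dry) / W_wet * 100
Water mass = 248.1 - 199.2 = 48.9 g
MC = 48.9 / 248.1 * 100 = 19.7098%

19.7098%


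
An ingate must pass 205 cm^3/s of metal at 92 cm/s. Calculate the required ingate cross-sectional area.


Formula: A_ingate = Q / v  (continuity equation)
A = 205 cm^3/s / 92 cm/s = 2.2283 cm^2

2.2283 cm^2


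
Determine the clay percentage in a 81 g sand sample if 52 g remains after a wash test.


Formula: Clay% = (W_total - W_washed) / W_total * 100
Clay mass = 81 - 52 = 29 g
Clay% = 29 / 81 * 100 = 35.8025%

35.8025%


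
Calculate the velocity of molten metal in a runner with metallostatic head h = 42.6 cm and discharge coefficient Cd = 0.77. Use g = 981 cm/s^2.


Formula: v = Cd * sqrt(2 * g * h)  (Torricelli with discharge coefficient)
2*g*h = 2 * 981 * 42.6 = 83581.2 cm^2/s^2
sqrt(83581.2) = 289.10413 cm/s
v = 0.77 * 289.10413 = 222.6102 cm/s

Final answer: 222.6102 cm/s


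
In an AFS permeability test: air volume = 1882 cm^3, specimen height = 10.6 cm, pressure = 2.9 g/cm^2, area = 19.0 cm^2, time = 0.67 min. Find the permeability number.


Formula: Permeability Number P = (V * H) / (p * A * t)
Numerator: V * H = 1882 * 10.6 = 19949.2
Denominator: p * A * t = 2.9 * 19.0 * 0.67 = 36.917
P = 19949.2 / 36.917 = 540.3798

Final answer: 540.3798


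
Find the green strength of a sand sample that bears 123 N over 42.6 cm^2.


Formula: Compressive Strength = Force / Area
Strength = 123 N / 42.6 cm^2 = 2.8873 N/cm^2

Answer: 2.8873 N/cm^2


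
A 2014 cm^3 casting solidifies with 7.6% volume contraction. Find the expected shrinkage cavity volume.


Formula: V_shrink = V_casting * shrinkage_pct / 100
V_shrink = 2014 cm^3 * 7.6 / 100 = 153.0640 cm^3

Final answer: 153.0640 cm^3


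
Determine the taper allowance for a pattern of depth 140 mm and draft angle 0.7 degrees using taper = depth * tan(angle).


Formula: taper = depth * tan(draft_angle)
tan(0.7 deg) = 0.0122179
taper = 140 mm * 0.0122179 = 1.7105 mm


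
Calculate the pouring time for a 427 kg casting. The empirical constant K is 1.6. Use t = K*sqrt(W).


Formula: t = K * sqrt(W)
sqrt(W) = sqrt(427) = 20.66398
t = 1.6 * 20.66398 = 33.0624 s

Final answer: 33.0624 s


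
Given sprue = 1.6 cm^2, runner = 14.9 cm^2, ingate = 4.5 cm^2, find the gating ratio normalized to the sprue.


Sprue:Runner:Ingate = 1 : 14.9/1.6 : 4.5/1.6 = 1:9.31:2.81

Final answer: 1:9.31:2.81


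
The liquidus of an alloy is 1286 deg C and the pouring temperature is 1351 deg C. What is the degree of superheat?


Formula: Superheat = T_pour - T_melt
Superheat = 1351 - 1286 = 65 deg C


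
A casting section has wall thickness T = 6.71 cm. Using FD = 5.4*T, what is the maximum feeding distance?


Formula: FD = 5.4 * T  (riser feeding-distance rule)
FD = 5.4 * 6.71 cm = 36.2340 cm


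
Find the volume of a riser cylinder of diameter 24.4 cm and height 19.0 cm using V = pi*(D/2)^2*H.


Formula: V = pi * (D/2)^2 * H  (cylinder volume)
Radius = D/2 = 24.4/2 = 12.2 cm
V = pi * 12.2^2 * 19.0 = 8884.2984 cm^3


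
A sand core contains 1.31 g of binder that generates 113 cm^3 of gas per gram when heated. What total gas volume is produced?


Formula: V_gas = W_binder * gas_evolution_rate
V = 1.31 g * 113 cm^3/g = 148.0300 cm^3

Final answer: 148.0300 cm^3


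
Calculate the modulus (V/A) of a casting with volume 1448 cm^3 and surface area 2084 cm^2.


Formula: Casting Modulus M = V / A
M = 1448 cm^3 / 2084 cm^2 = 0.6948 cm

Final answer: 0.6948 cm


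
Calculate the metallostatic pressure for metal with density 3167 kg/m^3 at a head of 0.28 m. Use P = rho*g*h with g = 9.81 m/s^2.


Formula: P = rho * g * h
rho * g = 3167 * 9.81 = 31068.27 N/m^3
P = 31068.27 * 0.28 = 8699.1156 Pa

Final answer: 8699.1156 Pa


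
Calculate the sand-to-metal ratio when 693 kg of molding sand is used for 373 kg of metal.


Formula: Sand-to-Metal Ratio = W_sand / W_metal
Ratio = 693 kg / 373 kg = 1.8579

Answer: 1.8579


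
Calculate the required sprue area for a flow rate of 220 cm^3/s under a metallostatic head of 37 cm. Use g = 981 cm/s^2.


Formula: v = sqrt(2*g*h), A = Q/v
Velocity: v = sqrt(2 * 981 * 37) = sqrt(72594) = 269.4327 cm/s
Sprue area: A = Q / v = 220 / 269.4327 = 0.8165 cm^2

Answer: 0.8165 cm^2


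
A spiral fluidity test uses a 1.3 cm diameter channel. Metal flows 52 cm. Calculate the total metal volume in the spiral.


Formula: V = pi * (d/2)^2 * L  (cylinder volume)
Radius = 1.3/2 = 0.65 cm
V = pi * 0.65^2 * 52 = 69.0208 cm^3

Final answer: 69.0208 cm^3


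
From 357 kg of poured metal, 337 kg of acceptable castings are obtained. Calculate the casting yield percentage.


Formula: Casting Yield = (W_good / W_total) * 100
Yield = (337 kg / 357 kg) * 100 = 94.3978%

Answer: 94.3978%


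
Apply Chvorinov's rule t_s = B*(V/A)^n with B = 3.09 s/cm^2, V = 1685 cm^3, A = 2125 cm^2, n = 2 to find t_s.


Formula: t_s = B * (V/A)^n  (Chvorinov's rule, n=2)
Modulus M = V/A = 1685/2125 = 0.792941 cm
M^2 = 0.792941^2 = 0.628755 cm^2
t_s = 3.09 * 0.628755 = 1.9429 s

1.9429 s


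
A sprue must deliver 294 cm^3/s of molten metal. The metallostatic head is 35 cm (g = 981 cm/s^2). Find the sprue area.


Formula: v = sqrt(2*g*h), A = Q/v
Velocity: v = sqrt(2 * 981 * 35) = sqrt(68670) = 262.0496 cm/s
Sprue area: A = Q / v = 294 / 262.0496 = 1.1219 cm^2

Answer: 1.1219 cm^2


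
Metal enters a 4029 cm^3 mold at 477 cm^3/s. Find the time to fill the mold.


Formula: t_fill = V_mold / Q_flow
t = 4029 cm^3 / 477 cm^3/s = 8.4465 s

Final answer: 8.4465 s


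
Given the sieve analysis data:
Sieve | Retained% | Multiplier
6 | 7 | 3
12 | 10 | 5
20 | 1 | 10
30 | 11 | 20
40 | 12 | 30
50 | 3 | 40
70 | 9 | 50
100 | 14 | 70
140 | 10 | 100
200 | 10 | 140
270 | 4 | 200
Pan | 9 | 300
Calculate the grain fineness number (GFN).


Formula: GFN = sum(pct * multiplier) / sum(pct)
sum(pct * multiplier) = 8111
sum(pct) = 100
GFN = 8111 / 100 = 81.11

Final answer: 81.11


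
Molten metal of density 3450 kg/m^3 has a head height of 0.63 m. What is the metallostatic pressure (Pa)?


Formula: P = rho * g * h
rho * g = 3450 * 9.81 = 33844.5 N/m^3
P = 33844.5 * 0.63 = 21322.0350 Pa


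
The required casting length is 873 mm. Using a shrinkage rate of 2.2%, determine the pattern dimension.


Formula: L_pattern = L_casting * (1 + shrinkage_rate/100)
Shrinkage factor = 1 + 2.2/100 = 1.022
L_pattern = 873 mm * 1.022 = 892.2060 mm

892.2060 mm


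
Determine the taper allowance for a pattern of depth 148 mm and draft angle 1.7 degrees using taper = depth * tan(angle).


Formula: taper = depth * tan(draft_angle)
tan(1.7 deg) = 0.0296793
taper = 148 mm * 0.0296793 = 4.3925 mm

Final answer: 4.3925 mm


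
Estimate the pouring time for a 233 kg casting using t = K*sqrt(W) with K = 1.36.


Formula: t = K * sqrt(W)
sqrt(W) = sqrt(233) = 15.26434
t = 1.36 * 15.26434 = 20.7595 s

20.7595 s


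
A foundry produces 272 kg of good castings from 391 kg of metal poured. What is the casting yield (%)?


Formula: Casting Yield = (W_good / W_total) * 100
Yield = (272 kg / 391 kg) * 100 = 69.5652%

69.5652%


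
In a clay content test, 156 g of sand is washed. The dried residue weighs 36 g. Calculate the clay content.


Formula: Clay% = (W_total - W_washed) / W_total * 100
Clay mass = 156 - 36 = 120 g
Clay% = 120 / 156 * 100 = 76.9231%

76.9231%


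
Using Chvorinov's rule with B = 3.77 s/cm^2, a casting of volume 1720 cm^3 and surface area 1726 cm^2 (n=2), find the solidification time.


Formula: t_s = B * (V/A)^n  (Chvorinov's rule, n=2)
Modulus M = V/A = 1720/1726 = 0.996524 cm
M^2 = 0.996524^2 = 0.993060 cm^2
t_s = 3.77 * 0.993060 = 3.7438 s

Final answer: 3.7438 s


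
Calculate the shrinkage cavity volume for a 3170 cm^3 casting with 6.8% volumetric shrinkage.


Formula: V_shrink = V_casting * shrinkage_pct / 100
V_shrink = 3170 cm^3 * 6.8 / 100 = 215.5600 cm^3

Final answer: 215.5600 cm^3


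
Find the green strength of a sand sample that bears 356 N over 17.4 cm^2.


Formula: Compressive Strength = Force / Area
Strength = 356 N / 17.4 cm^2 = 20.4598 N/cm^2

Final answer: 20.4598 N/cm^2


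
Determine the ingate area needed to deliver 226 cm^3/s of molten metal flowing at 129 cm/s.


Formula: A_ingate = Q / v  (continuity equation)
A = 226 cm^3/s / 129 cm/s = 1.7519 cm^2

Final answer: 1.7519 cm^2


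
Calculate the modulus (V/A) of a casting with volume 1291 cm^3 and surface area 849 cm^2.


Formula: Casting Modulus M = V / A
M = 1291 cm^3 / 849 cm^2 = 1.5206 cm


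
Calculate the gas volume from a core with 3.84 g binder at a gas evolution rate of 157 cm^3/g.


Formula: V_gas = W_binder * gas_evolution_rate
V = 3.84 g * 157 cm^3/g = 602.8800 cm^3

602.8800 cm^3


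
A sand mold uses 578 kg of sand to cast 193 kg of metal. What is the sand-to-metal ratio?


Formula: Sand-to-Metal Ratio = W_sand / W_metal
Ratio = 578 kg / 193 kg = 2.9948

2.9948


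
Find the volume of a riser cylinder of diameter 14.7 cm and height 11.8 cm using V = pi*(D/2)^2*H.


Formula: V = pi * (D/2)^2 * H  (cylinder volume)
Radius = D/2 = 14.7/2 = 7.35 cm
V = pi * 7.35^2 * 11.8 = 2002.6569 cm^3


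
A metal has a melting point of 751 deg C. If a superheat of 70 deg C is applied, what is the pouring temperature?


Formula: T_pour = T_melt + Superheat
T_pour = 751 + 70 = 821 deg C

821 deg C


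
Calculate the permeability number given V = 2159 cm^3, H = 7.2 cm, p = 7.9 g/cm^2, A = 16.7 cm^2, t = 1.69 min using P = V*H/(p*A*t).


Formula: Permeability Number P = (V * H) / (p * A * t)
Numerator: V * H = 2159 * 7.2 = 15544.8
Denominator: p * A * t = 7.9 * 16.7 * 1.69 = 222.9617
P = 15544.8 / 222.9617 = 69.7196

Final answer: 69.7196


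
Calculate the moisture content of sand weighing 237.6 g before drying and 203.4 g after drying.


Formula: MC = (W_wet - W_dry) / W_wet * 100
Water mass = 237.6 - 203.4 = 34.2 g
MC = 34.2 / 237.6 * 100 = 14.3939%


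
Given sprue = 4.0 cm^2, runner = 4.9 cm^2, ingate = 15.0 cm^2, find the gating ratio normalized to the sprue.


Sprue:Runner:Ingate = 1 : 4.9/4.0 : 15.0/4.0 = 1:1.23:3.75


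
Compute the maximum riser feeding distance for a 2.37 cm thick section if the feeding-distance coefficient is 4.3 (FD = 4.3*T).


Formula: FD = 4.3 * T  (riser feeding-distance rule)
FD = 4.3 * 2.37 cm = 10.1910 cm

Final answer: 10.1910 cm


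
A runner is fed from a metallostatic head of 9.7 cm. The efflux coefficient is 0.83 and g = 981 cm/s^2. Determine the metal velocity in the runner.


Formula: v = Cd * sqrt(2 * g * h)  (Torricelli with discharge coefficient)
2*g*h = 2 * 981 * 9.7 = 19031.4 cm^2/s^2
sqrt(19031.4) = 137.95434 cm/s
v = 0.83 * 137.95434 = 114.5021 cm/s

114.5021 cm/s


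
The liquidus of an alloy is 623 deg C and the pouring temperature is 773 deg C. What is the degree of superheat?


Formula: Superheat = T_pour - T_melt
Superheat = 773 - 623 = 150 deg C

Final answer: 150 deg C


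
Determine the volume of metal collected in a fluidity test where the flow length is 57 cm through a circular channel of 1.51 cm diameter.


Formula: V = pi * (d/2)^2 * L  (cylinder volume)
Radius = 1.51/2 = 0.755 cm
V = pi * 0.755^2 * 57 = 102.0748 cm^3


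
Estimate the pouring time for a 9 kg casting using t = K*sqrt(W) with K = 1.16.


Formula: t = K * sqrt(W)
sqrt(W) = sqrt(9) = 3.00000
t = 1.16 * 3.00000 = 3.4800 s

Final answer: 3.4800 s


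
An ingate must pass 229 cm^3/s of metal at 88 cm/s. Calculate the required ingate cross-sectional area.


Formula: A_ingate = Q / v  (continuity equation)
A = 229 cm^3/s / 88 cm/s = 2.6023 cm^2

2.6023 cm^2


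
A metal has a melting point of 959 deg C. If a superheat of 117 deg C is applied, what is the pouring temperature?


Formula: T_pour = T_melt + Superheat
T_pour = 959 + 117 = 1076 deg C

Answer: 1076 deg C


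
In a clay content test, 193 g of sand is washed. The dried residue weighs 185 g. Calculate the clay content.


Formula: Clay% = (W_total - W_washed) / W_total * 100
Clay mass = 193 - 185 = 8 g
Clay% = 8 / 193 * 100 = 4.1451%

Final answer: 4.1451%


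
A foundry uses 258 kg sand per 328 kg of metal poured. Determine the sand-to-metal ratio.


Formula: Sand-to-Metal Ratio = W_sand / W_metal
Ratio = 258 kg / 328 kg = 0.7866


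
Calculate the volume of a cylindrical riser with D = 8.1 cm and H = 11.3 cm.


Formula: V = pi * (D/2)^2 * H  (cylinder volume)
Radius = D/2 = 8.1/2 = 4.05 cm
V = pi * 4.05^2 * 11.3 = 582.2887 cm^3

Final answer: 582.2887 cm^3


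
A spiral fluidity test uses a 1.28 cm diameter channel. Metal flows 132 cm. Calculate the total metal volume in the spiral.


Formula: V = pi * (d/2)^2 * L  (cylinder volume)
Radius = 1.28/2 = 0.64 cm
V = pi * 0.64^2 * 132 = 169.8571 cm^3

169.8571 cm^3


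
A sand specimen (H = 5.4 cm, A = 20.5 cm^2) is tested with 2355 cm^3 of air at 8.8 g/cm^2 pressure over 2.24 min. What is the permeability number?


Formula: Permeability Number P = (V * H) / (p * A * t)
Numerator: V * H = 2355 * 5.4 = 12717.0
Denominator: p * A * t = 8.8 * 20.5 * 2.24 = 404.096
P = 12717.0 / 404.096 = 31.4702

31.4702


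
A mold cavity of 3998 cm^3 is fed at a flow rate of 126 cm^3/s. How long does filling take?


Formula: t_fill = V_mold / Q_flow
t = 3998 cm^3 / 126 cm^3/s = 31.7302 s

Final answer: 31.7302 s


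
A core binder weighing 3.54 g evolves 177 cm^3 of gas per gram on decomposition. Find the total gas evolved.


Formula: V_gas = W_binder * gas_evolution_rate
V = 3.54 g * 177 cm^3/g = 626.5800 cm^3
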